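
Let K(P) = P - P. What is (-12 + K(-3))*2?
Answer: -24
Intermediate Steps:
K(P) = 0
(-12 + K(-3))*2 = (-12 + 0)*2 = -12*2 = -24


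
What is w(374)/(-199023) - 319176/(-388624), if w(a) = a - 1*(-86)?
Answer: 7918074751/9668139294 ≈ 0.81899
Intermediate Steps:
w(a) = 86 + a (w(a) = a + 86 = 86 + a)
w(374)/(-199023) - 319176/(-388624) = (86 + 374)/(-199023) - 319176/(-388624) = 460*(-1/199023) - 319176*(-1/388624) = -460/199023 + 39897/48578 = 7918074751/9668139294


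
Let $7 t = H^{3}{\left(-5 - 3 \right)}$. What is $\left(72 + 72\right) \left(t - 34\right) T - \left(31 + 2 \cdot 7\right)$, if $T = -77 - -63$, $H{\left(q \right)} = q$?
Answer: $215955$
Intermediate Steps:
$T = -14$ ($T = -77 + 63 = -14$)
$t = - \frac{512}{7}$ ($t = \frac{\left(-5 - 3\right)^{3}}{7} = \frac{\left(-8\right)^{3}}{7} = \frac{1}{7} \left(-512\right) = - \frac{512}{7} \approx -73.143$)
$\left(72 + 72\right) \left(t - 34\right) T - \left(31 + 2 \cdot 7\right) = \left(72 + 72\right) \left(- \frac{512}{7} - 34\right) \left(-14\right) - \left(31 + 2 \cdot 7\right) = 144 \left(- \frac{750}{7}\right) \left(-14\right) - 45 = \left(- \frac{108000}{7}\right) \left(-14\right) - 45 = 216000 - 45 = 215955$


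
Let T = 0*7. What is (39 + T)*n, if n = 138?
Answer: 5382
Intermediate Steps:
T = 0
(39 + T)*n = (39 + 0)*138 = 39*138 = 5382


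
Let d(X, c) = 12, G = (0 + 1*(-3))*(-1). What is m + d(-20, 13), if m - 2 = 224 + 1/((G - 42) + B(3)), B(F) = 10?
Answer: 6901/29 ≈ 237.97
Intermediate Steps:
G = 3 (G = (0 - 3)*(-1) = -3*(-1) = 3)
m = 6553/29 (m = 2 + (224 + 1/((3 - 42) + 10)) = 2 + (224 + 1/(-39 + 10)) = 2 + (224 + 1/(-29)) = 2 + (224 - 1/29) = 2 + 6495/29 = 6553/29 ≈ 225.97)
m + d(-20, 13) = 6553/29 + 12 = 6901/29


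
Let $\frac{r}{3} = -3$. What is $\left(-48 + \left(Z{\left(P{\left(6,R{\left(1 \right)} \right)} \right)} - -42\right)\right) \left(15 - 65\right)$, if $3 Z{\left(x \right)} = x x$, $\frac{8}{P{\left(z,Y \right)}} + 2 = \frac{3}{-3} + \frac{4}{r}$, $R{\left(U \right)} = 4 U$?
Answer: $\frac{201900}{961} \approx 210.09$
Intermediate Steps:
$r = -9$ ($r = 3 \left(-3\right) = -9$)
$P{\left(z,Y \right)} = - \frac{72}{31}$ ($P{\left(z,Y \right)} = \frac{8}{-2 + \left(\frac{3}{-3} + \frac{4}{-9}\right)} = \frac{8}{-2 + \left(3 \left(- \frac{1}{3}\right) + 4 \left(- \frac{1}{9}\right)\right)} = \frac{8}{-2 - \frac{13}{9}} = \frac{8}{- \frac{31}{9}} = 8 \left(- \frac{9}{31}\right) = - \frac{72}{31}$)
$Z{\left(x \right)} = \frac{x^{2}}{3}$ ($Z{\left(x \right)} = \frac{x x}{3} = \frac{x^{2}}{3}$)
$\left(-48 + \left(Z{\left(P{\left(6,R{\left(1 \right)} \right)} \right)} - -42\right)\right) \left(15 - 65\right) = \left(-48 + \left(\frac{\left(- \frac{72}{31}\right)^{2}}{3} - -42\right)\right) \left(15 - 65\right) = \left(-48 + \left(\frac{1}{3} \cdot \frac{5184}{961} + 42\right)\right) \left(-50\right) = \left(-48 + \left(\frac{1728}{961} + 42\right)\right) \left(-50\right) = \left(-48 + \frac{42090}{961}\right) \left(-50\right) = \left(- \frac{4038}{961}\right) \left(-50\right) = \frac{201900}{961}$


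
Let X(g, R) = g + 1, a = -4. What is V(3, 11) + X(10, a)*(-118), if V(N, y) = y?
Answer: -1287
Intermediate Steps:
X(g, R) = 1 + g
V(3, 11) + X(10, a)*(-118) = 11 + (1 + 10)*(-118) = 11 + 11*(-118) = 11 - 1298 = -1287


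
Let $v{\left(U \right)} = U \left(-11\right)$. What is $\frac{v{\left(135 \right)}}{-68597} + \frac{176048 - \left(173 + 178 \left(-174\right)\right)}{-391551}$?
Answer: $- \frac{4535876808}{8953074649} \approx -0.50663$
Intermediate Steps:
$v{\left(U \right)} = - 11 U$
$\frac{v{\left(135 \right)}}{-68597} + \frac{176048 - \left(173 + 178 \left(-174\right)\right)}{-391551} = \frac{\left(-11\right) 135}{-68597} + \frac{176048 - \left(173 + 178 \left(-174\right)\right)}{-391551} = \left(-1485\right) \left(- \frac{1}{68597}\right) + \left(176048 - \left(173 - 30972\right)\right) \left(- \frac{1}{391551}\right) = \frac{1485}{68597} + \left(176048 - -30799\right) \left(- \frac{1}{391551}\right) = \frac{1485}{68597} + \left(176048 + 30799\right) \left(- \frac{1}{391551}\right) = \frac{1485}{68597} + 206847 \left(- \frac{1}{391551}\right) = \frac{1485}{68597} - \frac{68949}{130517} = - \frac{4535876808}{8953074649}$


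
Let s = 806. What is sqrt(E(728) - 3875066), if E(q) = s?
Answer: 2*I*sqrt(968565) ≈ 1968.3*I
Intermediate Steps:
E(q) = 806
sqrt(E(728) - 3875066) = sqrt(806 - 3875066) = sqrt(-3874260) = 2*I*sqrt(968565)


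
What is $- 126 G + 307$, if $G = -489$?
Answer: $61921$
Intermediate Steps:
$- 126 G + 307 = \left(-126\right) \left(-489\right) + 307 = 61614 + 307 = 61921$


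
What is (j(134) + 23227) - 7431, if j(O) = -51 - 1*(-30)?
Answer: 15775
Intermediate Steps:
j(O) = -21 (j(O) = -51 + 30 = -21)
(j(134) + 23227) - 7431 = (-21 + 23227) - 7431 = 23206 - 7431 = 15775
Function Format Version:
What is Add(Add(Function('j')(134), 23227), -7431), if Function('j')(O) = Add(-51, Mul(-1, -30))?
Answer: 15775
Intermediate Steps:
Function('j')(O) = -21 (Function('j')(O) = Add(-51, 30) = -21)
Add(Add(Function('j')(134), 23227), -7431) = Add(Add(-21, 23227), -7431) = Add(23206, -7431) = 15775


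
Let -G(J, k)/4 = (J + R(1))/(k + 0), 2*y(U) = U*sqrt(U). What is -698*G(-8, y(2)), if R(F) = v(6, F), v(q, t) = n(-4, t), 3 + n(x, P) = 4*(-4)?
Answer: -37692*sqrt(2) ≈ -53305.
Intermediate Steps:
n(x, P) = -19 (n(x, P) = -3 + 4*(-4) = -3 - 16 = -19)
v(q, t) = -19
R(F) = -19
y(U) = U**(3/2)/2 (y(U) = (U*sqrt(U))/2 = U**(3/2)/2)
G(J, k) = -4*(-19 + J)/k (G(J, k) = -4*(J - 19)/(k + 0) = -4*(-19 + J)/k)
-698*G(-8, y(2)) = -2792*(19 - 1*(-8))/(2**(3/2)/2) = -2792*(19 + 8)/((2*sqrt(2))/2) = -2792*27/(sqrt(2)) = -2792*sqrt(2)/2*27 = -37692*sqrt(2)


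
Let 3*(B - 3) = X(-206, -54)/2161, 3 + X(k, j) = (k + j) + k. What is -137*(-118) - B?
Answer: 104785198/6483 ≈ 16163.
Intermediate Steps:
X(k, j) = -3 + j + 2*k (X(k, j) = -3 + ((k + j) + k) = -3 + ((j + k) + k) = -3 + (j + 2*k) = -3 + j + 2*k)
B = 18980/6483 (B = 3 + ((-3 - 54 + 2*(-206))/2161)/3 = 3 + ((-3 - 54 - 412)*(1/2161))/3 = 3 + (-469*1/2161)/3 = 3 + (⅓)*(-469/2161) = 3 - 469/6483 = 18980/6483 ≈ 2.9277)
-137*(-118) - B = -137*(-118) - 1*18980/6483 = 16166 - 18980/6483 = 104785198/6483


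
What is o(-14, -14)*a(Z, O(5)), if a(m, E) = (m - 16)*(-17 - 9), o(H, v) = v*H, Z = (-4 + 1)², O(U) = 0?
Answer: 35672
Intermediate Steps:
Z = 9 (Z = (-3)² = 9)
o(H, v) = H*v
a(m, E) = 416 - 26*m (a(m, E) = (-16 + m)*(-26) = 416 - 26*m)
o(-14, -14)*a(Z, O(5)) = (-14*(-14))*(416 - 26*9) = 196*(416 - 234) = 196*182 = 35672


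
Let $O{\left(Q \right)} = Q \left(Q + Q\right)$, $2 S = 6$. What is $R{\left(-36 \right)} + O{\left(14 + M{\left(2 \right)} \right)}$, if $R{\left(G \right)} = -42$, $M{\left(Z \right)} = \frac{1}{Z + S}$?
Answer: $\frac{9032}{25} \approx 361.28$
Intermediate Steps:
$S = 3$ ($S = \frac{1}{2} \cdot 6 = 3$)
$M{\left(Z \right)} = \frac{1}{3 + Z}$ ($M{\left(Z \right)} = \frac{1}{Z + 3} = \frac{1}{3 + Z}$)
$O{\left(Q \right)} = 2 Q^{2}$ ($O{\left(Q \right)} = Q 2 Q = 2 Q^{2}$)
$R{\left(-36 \right)} + O{\left(14 + M{\left(2 \right)} \right)} = -42 + 2 \left(14 + \frac{1}{3 + 2}\right)^{2} = -42 + 2 \left(14 + \frac{1}{5}\right)^{2} = -42 + 2 \left(\frac{71}{5}\right)^{2} = -42 + 2 \cdot \frac{5041}{25} = -42 + \frac{10082}{25} = \frac{9032}{25}$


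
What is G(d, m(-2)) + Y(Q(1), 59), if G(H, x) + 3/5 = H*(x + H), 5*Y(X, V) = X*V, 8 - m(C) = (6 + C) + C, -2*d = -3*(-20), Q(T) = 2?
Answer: 743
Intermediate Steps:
d = -30 (d = -(-3)*(-20)/2 = -1/2*60 = -30)
m(C) = 2 - 2*C (m(C) = 8 - ((6 + C) + C) = 8 - (6 + 2*C) = 8 + (-6 - 2*C) = 2 - 2*C)
Y(X, V) = V*X/5 (Y(X, V) = (X*V)/5 = (V*X)/5 = V*X/5)
G(H, x) = -3/5 + H*(H + x) (G(H, x) = -3/5 + H*(x + H) = -3/5 + H*(H + x))
G(d, m(-2)) + Y(Q(1), 59) = (-3/5 + (-30)**2 - 30*(2 - 2*(-2))) + (1/5)*59*2 = (-3/5 + 900 - 30*(2 + 4)) + 118/5 = (-3/5 + 900 - 30*6) + 118/5 = (-3/5 + 900 - 180) + 118/5 = 3597/5 + 118/5 = 743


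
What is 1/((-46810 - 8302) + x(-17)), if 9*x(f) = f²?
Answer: -9/495719 ≈ -1.8155e-5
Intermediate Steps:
x(f) = f²/9
1/((-46810 - 8302) + x(-17)) = 1/((-46810 - 8302) + (⅑)*(-17)²) = 1/(-55112 + (⅑)*289) = 1/(-55112 + 289/9) = 1/(-495719/9) = -9/495719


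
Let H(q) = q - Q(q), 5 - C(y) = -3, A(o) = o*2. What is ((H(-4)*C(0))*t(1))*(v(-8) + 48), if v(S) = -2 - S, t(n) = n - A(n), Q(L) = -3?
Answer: 432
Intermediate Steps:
A(o) = 2*o
t(n) = -n (t(n) = n - 2*n = -n)
C(y) = 8 (C(y) = 5 - 1*(-3) = 5 + 3 = 8)
H(q) = 3 + q (H(q) = q - 1*(-3) = q + 3 = 3 + q)
((H(-4)*C(0))*t(1))*(v(-8) + 48) = (((3 - 4)*8)*(-1*1))*((-2 - 1*(-8)) + 48) = (-1*8*(-1))*((-2 + 8) + 48) = (-8*(-1))*(6 + 48) = 8*54 = 432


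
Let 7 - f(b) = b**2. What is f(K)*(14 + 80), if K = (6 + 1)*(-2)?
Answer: -17766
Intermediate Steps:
K = -14 (K = 7*(-2) = -14)
f(b) = 7 - b**2
f(K)*(14 + 80) = (7 - 1*(-14)**2)*(14 + 80) = (7 - 1*196)*94 = (7 - 196)*94 = -189*94 = -17766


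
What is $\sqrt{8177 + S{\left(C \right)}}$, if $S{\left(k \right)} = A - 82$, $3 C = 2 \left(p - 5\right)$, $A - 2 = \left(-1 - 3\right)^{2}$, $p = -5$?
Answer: $\sqrt{8113} \approx 90.072$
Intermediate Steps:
$A = 18$ ($A = 2 + \left(-1 - 3\right)^{2} = 2 + \left(-4\right)^{2} = 2 + 16 = 18$)
$C = - \frac{20}{3}$ ($C = \frac{2 \left(-5 - 5\right)}{3} = \frac{2 \left(-10\right)}{3} = \frac{1}{3} \left(-20\right) = - \frac{20}{3} \approx -6.6667$)
$S{\left(k \right)} = -64$ ($S{\left(k \right)} = 18 - 82 = -64$)
$\sqrt{8177 + S{\left(C \right)}} = \sqrt{8177 - 64} = \sqrt{8113}$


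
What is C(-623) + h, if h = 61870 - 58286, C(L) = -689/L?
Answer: 2233521/623 ≈ 3585.1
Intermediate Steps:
h = 3584
C(-623) + h = -689/(-623) + 3584 = -689*(-1/623) + 3584 = 689/623 + 3584 = 2233521/623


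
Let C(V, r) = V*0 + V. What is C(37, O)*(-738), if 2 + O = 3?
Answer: -27306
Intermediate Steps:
O = 1 (O = -2 + 3 = 1)
C(V, r) = V (C(V, r) = 0 + V = V)
C(37, O)*(-738) = 37*(-738) = -27306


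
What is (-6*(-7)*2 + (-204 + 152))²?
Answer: 1024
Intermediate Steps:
(-6*(-7)*2 + (-204 + 152))² = (42*2 - 52)² = (84 - 52)² = 32² = 1024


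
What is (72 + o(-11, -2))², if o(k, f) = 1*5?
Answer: 5929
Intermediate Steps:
o(k, f) = 5
(72 + o(-11, -2))² = (72 + 5)² = 77² = 5929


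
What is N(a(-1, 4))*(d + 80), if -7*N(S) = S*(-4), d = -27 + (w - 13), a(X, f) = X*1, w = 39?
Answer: -316/7 ≈ -45.143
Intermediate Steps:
a(X, f) = X
d = -1 (d = -27 + (39 - 13) = -27 + 26 = -1)
N(S) = 4*S/7 (N(S) = -S*(-4)/7 = -(-4)*S/7 = 4*S/7)
N(a(-1, 4))*(d + 80) = ((4/7)*(-1))*(-1 + 80) = -4/7*79 = -316/7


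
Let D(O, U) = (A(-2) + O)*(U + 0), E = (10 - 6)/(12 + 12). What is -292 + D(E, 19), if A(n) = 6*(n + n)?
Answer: -4469/6 ≈ -744.83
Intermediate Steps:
A(n) = 12*n (A(n) = 6*(2*n) = 12*n)
E = ⅙ (E = 4/24 = 4*(1/24) = ⅙ ≈ 0.16667)
D(O, U) = U*(-24 + O) (D(O, U) = (12*(-2) + O)*(U + 0) = (-24 + O)*U = U*(-24 + O))
-292 + D(E, 19) = -292 + 19*(-24 + ⅙) = -292 + 19*(-143/6) = -292 - 2717/6 = -4469/6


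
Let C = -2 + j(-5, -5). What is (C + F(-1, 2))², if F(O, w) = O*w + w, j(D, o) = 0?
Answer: 4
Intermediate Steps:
C = -2 (C = -2 + 0 = -2)
F(O, w) = w + O*w
(C + F(-1, 2))² = (-2 + 2*(1 - 1))² = (-2 + 2*0)² = (-2 + 0)² = (-2)² = 4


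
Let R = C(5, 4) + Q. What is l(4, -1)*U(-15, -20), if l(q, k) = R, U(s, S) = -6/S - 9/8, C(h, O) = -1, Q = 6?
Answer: -33/8 ≈ -4.1250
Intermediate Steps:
U(s, S) = -9/8 - 6/S (U(s, S) = -6/S - 9*⅛ = -6/S - 9/8 = -9/8 - 6/S)
R = 5 (R = -1 + 6 = 5)
l(q, k) = 5
l(4, -1)*U(-15, -20) = 5*(-9/8 - 6/(-20)) = 5*(-9/8 - 6*(-1/20)) = 5*(-9/8 + 3/10) = 5*(-33/40) = -33/8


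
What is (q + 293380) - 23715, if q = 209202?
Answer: 478867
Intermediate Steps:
(q + 293380) - 23715 = (209202 + 293380) - 23715 = 502582 - 23715 = 478867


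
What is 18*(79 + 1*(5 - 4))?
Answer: 1440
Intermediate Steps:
18*(79 + 1*(5 - 4)) = 18*(79 + 1*1) = 18*(79 + 1) = 18*80 = 1440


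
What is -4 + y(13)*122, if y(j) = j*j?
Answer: 20614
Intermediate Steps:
y(j) = j²
-4 + y(13)*122 = -4 + 13²*122 = -4 + 169*122 = -4 + 20618 = 20614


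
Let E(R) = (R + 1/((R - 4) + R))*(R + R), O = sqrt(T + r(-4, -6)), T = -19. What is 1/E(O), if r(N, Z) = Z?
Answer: -57/2801 + 2*I/14005 ≈ -0.02035 + 0.00014281*I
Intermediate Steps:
O = 5*I (O = sqrt(-19 - 6) = sqrt(-25) = 5*I ≈ 5.0*I)
E(R) = 2*R*(R + 1/(-4 + 2*R)) (E(R) = (R + 1/((-4 + R) + R))*(2*R) = (R + 1/(-4 + 2*R))*(2*R) = 2*R*(R + 1/(-4 + 2*R)))
1/E(O) = 1/((5*I)*(1 - 20*I + 2*(5*I)**2)/(-2 + 5*I)) = 1/((5*I)*((-2 - 5*I)/29)*(1 - 20*I + 2*(-25))) = 1/((5*I)*((-2 - 5*I)/29)*(1 - 20*I - 50)) = 1/((5*I)*((-2 - 5*I)/29)*(-49 - 20*I)) = 1/(5*I*(-49 - 20*I)*(-2 - 5*I)/29) = -I*(-49 + 20*I)*(-2 + 5*I)/14005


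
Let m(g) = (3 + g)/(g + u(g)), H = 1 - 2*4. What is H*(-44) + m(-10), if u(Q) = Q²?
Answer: 27713/90 ≈ 307.92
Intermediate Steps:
H = -7 (H = 1 - 8 = -7)
m(g) = (3 + g)/(g + g²)
H*(-44) + m(-10) = -7*(-44) + (3 - 10)/((-10)*(1 - 10)) = 308 - ⅒*(-7)/(-9) = 308 - ⅒*(-⅑)*(-7) = 308 - 7/90 = 27713/90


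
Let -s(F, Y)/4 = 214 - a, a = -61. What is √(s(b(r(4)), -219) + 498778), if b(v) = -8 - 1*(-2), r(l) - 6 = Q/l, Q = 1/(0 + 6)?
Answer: √497678 ≈ 705.46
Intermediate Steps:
Q = ⅙ (Q = 1/6 = ⅙ ≈ 0.16667)
r(l) = 6 + 1/(6*l)
b(v) = -6 (b(v) = -8 + 2 = -6)
s(F, Y) = -1100 (s(F, Y) = -4*(214 - 1*(-61)) = -4*(214 + 61) = -4*275 = -1100)
√(s(b(r(4)), -219) + 498778) = √(-1100 + 498778) = √497678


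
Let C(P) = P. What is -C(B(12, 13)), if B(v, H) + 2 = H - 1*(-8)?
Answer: -19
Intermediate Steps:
B(v, H) = 6 + H (B(v, H) = -2 + (H - 1*(-8)) = -2 + (H + 8) = -2 + (8 + H) = 6 + H)
-C(B(12, 13)) = -(6 + 13) = -1*19 = -19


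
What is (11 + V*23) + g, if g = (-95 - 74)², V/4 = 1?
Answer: 28664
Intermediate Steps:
V = 4 (V = 4*1 = 4)
g = 28561 (g = (-169)² = 28561)
(11 + V*23) + g = (11 + 4*23) + 28561 = (11 + 92) + 28561 = 103 + 28561 = 28664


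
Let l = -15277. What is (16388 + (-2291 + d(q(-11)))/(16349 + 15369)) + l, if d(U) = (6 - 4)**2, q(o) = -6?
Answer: 35236411/31718 ≈ 1110.9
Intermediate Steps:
d(U) = 4 (d(U) = 2**2 = 4)
(16388 + (-2291 + d(q(-11)))/(16349 + 15369)) + l = (16388 + (-2291 + 4)/(16349 + 15369)) - 15277 = (16388 - 2287/31718) - 15277 = 519792297/31718 - 15277 = 35236411/31718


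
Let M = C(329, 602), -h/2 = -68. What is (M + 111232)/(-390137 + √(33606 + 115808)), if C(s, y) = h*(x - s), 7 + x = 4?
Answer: -5156050592/30441345871 - 13216*√149414/30441345871 ≈ -0.16954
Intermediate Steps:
h = 136 (h = -2*(-68) = 136)
x = -3 (x = -7 + 4 = -3)
C(s, y) = -408 - 136*s (C(s, y) = 136*(-3 - s) = -408 - 136*s)
M = -45152 (M = -408 - 136*329 = -408 - 44744 = -45152)
(M + 111232)/(-390137 + √(33606 + 115808)) = (-45152 + 111232)/(-390137 + √(33606 + 115808)) = 66080/(-390137 + √149414)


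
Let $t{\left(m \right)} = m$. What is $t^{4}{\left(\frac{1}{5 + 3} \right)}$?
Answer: $\frac{1}{4096} \approx 0.00024414$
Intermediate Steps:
$t^{4}{\left(\frac{1}{5 + 3} \right)} = \left(\frac{1}{5 + 3}\right)^{4} = \left(\frac{1}{8}\right)^{4} = \frac{1}{4096}$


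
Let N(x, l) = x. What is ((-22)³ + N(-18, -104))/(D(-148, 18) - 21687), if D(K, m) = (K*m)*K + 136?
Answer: -10666/372721 ≈ -0.028617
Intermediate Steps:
D(K, m) = 136 + m*K² (D(K, m) = m*K² + 136 = 136 + m*K²)
((-22)³ + N(-18, -104))/(D(-148, 18) - 21687) = ((-22)³ - 18)/((136 + 18*(-148)²) - 21687) = (-10648 - 18)/((136 + 18*21904) - 21687) = -10666/((136 + 394272) - 21687) = -10666/(394408 - 21687) = -10666/372721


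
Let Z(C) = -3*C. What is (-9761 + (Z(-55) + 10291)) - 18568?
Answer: -17873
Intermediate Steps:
(-9761 + (Z(-55) + 10291)) - 18568 = (-9761 + (-3*(-55) + 10291)) - 18568 = (-9761 + (165 + 10291)) - 18568 = (-9761 + 10456) - 18568 = 695 - 18568 = -17873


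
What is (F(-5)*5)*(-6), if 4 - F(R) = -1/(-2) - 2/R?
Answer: -93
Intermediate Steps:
F(R) = 7/2 + 2/R (F(R) = 4 - (-1/(-2) - 2/R) = 4 - (-1*(-½) - 2/R) = 4 - (½ - 2/R) = 4 + (-½ + 2/R) = 7/2 + 2/R)
(F(-5)*5)*(-6) = ((7/2 + 2/(-5))*5)*(-6) = ((7/2 + 2*(-⅕))*5)*(-6) = ((7/2 - ⅖)*5)*(-6) = ((31/10)*5)*(-6) = (31/2)*(-6) = -93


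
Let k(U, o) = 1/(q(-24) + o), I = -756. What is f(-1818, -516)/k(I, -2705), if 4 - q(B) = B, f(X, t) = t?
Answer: 1381332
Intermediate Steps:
q(B) = 4 - B
k(U, o) = 1/(28 + o) (k(U, o) = 1/((4 - 1*(-24)) + o) = 1/((4 + 24) + o) = 1/(28 + o))
f(-1818, -516)/k(I, -2705) = -516/(1/(28 - 2705)) = -516/(1/(-2677)) = -516/(-1/2677) = -516*(-2677) = 1381332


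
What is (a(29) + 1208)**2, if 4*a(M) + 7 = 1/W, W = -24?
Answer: 13409408401/9216 ≈ 1.4550e+6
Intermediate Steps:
a(M) = -169/96 (a(M) = -7/4 + (1/4)/(-24) = -7/4 + (1/4)*(-1/24) = -7/4 - 1/96 = -169/96)
(a(29) + 1208)**2 = (-169/96 + 1208)**2 = (115799/96)**2 = 13409408401/9216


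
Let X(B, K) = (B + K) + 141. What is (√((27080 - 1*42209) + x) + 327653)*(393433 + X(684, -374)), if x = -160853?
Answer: 129057274252 + 393884*I*√175982 ≈ 1.2906e+11 + 1.6524e+8*I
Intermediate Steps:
X(B, K) = 141 + B + K
(√((27080 - 1*42209) + x) + 327653)*(393433 + X(684, -374)) = (√((27080 - 1*42209) - 160853) + 327653)*(393433 + (141 + 684 - 374)) = (√((27080 - 42209) - 160853) + 327653)*(393433 + 451) = (√(-15129 - 160853) + 327653)*393884 = (√(-175982) + 327653)*393884 = (I*√175982 + 327653)*393884 = (327653 + I*√175982)*393884 = 129057274252 + 393884*I*√175982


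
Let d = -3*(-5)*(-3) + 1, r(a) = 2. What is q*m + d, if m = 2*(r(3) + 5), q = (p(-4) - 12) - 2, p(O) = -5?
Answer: -310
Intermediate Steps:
q = -19 (q = (-5 - 12) - 2 = -17 - 2 = -19)
m = 14 (m = 2*(2 + 5) = 2*7 = 14)
d = -44 (d = 15*(-3) + 1 = -45 + 1 = -44)
q*m + d = -19*14 - 44 = -266 - 44 = -310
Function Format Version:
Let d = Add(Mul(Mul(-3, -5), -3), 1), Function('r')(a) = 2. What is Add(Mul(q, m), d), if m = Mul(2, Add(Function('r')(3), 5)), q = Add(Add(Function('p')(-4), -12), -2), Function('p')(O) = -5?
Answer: -310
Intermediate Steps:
q = -19 (q = Add(Add(-5, -12), -2) = Add(-17, -2) = -19)
m = 14 (m = Mul(2, Add(2, 5)) = Mul(2, 7) = 14)
d = -44 (d = Add(Mul(15, -3), 1) = Add(-45, 1) = -44)
Add(Mul(q, m), d) = Add(Mul(-19, 14), -44) = Add(-266, -44) = -310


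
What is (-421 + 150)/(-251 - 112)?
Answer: 271/363 ≈ 0.74656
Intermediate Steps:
(-421 + 150)/(-251 - 112) = -271/(-363) = -271*(-1/363) = 271/363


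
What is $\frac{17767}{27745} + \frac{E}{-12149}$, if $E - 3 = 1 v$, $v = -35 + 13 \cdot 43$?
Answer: $\frac{201229668}{337074005} \approx 0.59699$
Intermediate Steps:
$v = 524$ ($v = -35 + 559 = 524$)
$E = 527$ ($E = 3 + 1 \cdot 524 = 3 + 524 = 527$)
$\frac{17767}{27745} + \frac{E}{-12149} = \frac{17767}{27745} + \frac{527}{-12149} = 17767 \cdot \frac{1}{27745} + 527 \left(- \frac{1}{12149}\right) = \frac{17767}{27745} - \frac{527}{12149} = \frac{201229668}{337074005}$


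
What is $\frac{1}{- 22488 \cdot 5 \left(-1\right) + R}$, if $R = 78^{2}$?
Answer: $\frac{1}{118524} \approx 8.4371 \cdot 10^{-6}$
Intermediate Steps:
$R = 6084$
$\frac{1}{- 22488 \cdot 5 \left(-1\right) + R} = \frac{1}{- 22488 \cdot 5 \left(-1\right) + 6084} = \frac{1}{\left(-22488\right) \left(-5\right) + 6084} = \frac{1}{112440 + 6084} = \frac{1}{118524}$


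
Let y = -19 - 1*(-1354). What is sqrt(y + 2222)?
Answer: sqrt(3557) ≈ 59.641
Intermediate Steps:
y = 1335 (y = -19 + 1354 = 1335)
sqrt(y + 2222) = sqrt(1335 + 2222) = sqrt(3557)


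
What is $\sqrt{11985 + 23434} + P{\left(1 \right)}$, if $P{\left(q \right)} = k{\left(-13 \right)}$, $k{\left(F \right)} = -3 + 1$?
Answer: $-2 + \sqrt{35419} \approx 186.2$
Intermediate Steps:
$k{\left(F \right)} = -2$
$P{\left(q \right)} = -2$
$\sqrt{11985 + 23434} + P{\left(1 \right)} = \sqrt{11985 + 23434} - 2 = \sqrt{35419} - 2 = -2 + \sqrt{35419}$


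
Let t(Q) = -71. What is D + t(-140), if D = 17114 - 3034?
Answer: 14009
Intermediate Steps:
D = 14080
D + t(-140) = 14080 - 71 = 14009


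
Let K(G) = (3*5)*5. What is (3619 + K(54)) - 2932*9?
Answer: -22694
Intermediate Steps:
K(G) = 75 (K(G) = 15*5 = 75)
(3619 + K(54)) - 2932*9 = (3619 + 75) - 2932*9 = 3694 - 26388 = -22694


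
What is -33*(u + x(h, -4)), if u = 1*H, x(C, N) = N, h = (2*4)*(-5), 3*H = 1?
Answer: 121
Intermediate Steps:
H = ⅓ (H = (⅓)*1 = ⅓ ≈ 0.33333)
h = -40 (h = 8*(-5) = -40)
u = ⅓ (u = 1*(⅓) = ⅓ ≈ 0.33333)
-33*(u + x(h, -4)) = -33*(⅓ - 4) = -33*(-11/3) = 121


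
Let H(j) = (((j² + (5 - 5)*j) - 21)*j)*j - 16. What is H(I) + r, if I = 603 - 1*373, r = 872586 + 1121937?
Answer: 2799293607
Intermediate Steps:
r = 1994523
I = 230 (I = 603 - 373 = 230)
H(j) = -16 + j²*(-21 + j²) (H(j) = (((j² + 0*j) - 21)*j)*j - 16 = (((j² + 0) - 21)*j)*j - 16 = ((j² - 21)*j)*j - 16 = ((-21 + j²)*j)*j - 16 = (j*(-21 + j²))*j - 16 = j²*(-21 + j²) - 16 = -16 + j²*(-21 + j²))
H(I) + r = (-16 + 230⁴ - 21*230²) + 1994523 = (-16 + 2798410000 - 21*52900) + 1994523 = (-16 + 2798410000 - 1110900) + 1994523 = 2797299084 + 1994523 = 2799293607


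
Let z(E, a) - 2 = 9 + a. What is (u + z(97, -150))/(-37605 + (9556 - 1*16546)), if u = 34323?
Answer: -34184/44595 ≈ -0.76654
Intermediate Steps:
z(E, a) = 11 + a (z(E, a) = 2 + (9 + a) = 11 + a)
(u + z(97, -150))/(-37605 + (9556 - 1*16546)) = (34323 + (11 - 150))/(-37605 + (9556 - 1*16546)) = (34323 - 139)/(-37605 + (9556 - 16546)) = 34184/(-37605 - 6990) = 34184/(-44595) = 34184*(-1/44595) = -34184/44595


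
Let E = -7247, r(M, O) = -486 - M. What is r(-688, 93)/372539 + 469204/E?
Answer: -174795325062/2699790133 ≈ -64.744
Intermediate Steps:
r(-688, 93)/372539 + 469204/E = (-486 - 1*(-688))/372539 + 469204/(-7247) = (-486 + 688)*(1/372539) + 469204*(-1/7247) = 202*(1/372539) - 469204/7247 = 202/372539 - 469204/7247 = -174795325062/2699790133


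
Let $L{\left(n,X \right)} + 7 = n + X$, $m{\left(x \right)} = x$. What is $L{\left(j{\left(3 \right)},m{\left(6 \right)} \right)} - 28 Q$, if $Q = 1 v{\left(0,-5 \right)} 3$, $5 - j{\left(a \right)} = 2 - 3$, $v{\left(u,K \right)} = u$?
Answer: $5$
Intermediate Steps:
$j{\left(a \right)} = 6$ ($j{\left(a \right)} = 5 - \left(2 - 3\right) = 5 - -1 = 5 + 1 = 6$)
$Q = 0$ ($Q = 1 \cdot 0 \cdot 3 = 0 \cdot 3 = 0$)
$L{\left(n,X \right)} = -7 + X + n$ ($L{\left(n,X \right)} = -7 + \left(n + X\right) = -7 + \left(X + n\right) = -7 + X + n$)
$L{\left(j{\left(3 \right)},m{\left(6 \right)} \right)} - 28 Q = \left(-7 + 6 + 6\right) - 0 = 5 + 0 = 5$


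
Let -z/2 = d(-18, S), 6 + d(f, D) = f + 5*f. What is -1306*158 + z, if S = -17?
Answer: -206120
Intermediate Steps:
d(f, D) = -6 + 6*f (d(f, D) = -6 + (f + 5*f) = -6 + 6*f)
z = 228 (z = -2*(-6 + 6*(-18)) = -2*(-6 - 108) = -2*(-114) = 228)
-1306*158 + z = -1306*158 + 228 = -206348 + 228 = -206120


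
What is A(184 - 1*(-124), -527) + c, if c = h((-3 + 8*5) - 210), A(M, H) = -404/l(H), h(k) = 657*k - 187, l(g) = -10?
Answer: -569038/5 ≈ -1.1381e+5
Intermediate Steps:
h(k) = -187 + 657*k
A(M, H) = 202/5 (A(M, H) = -404/(-10) = -404*(-1/10) = 202/5)
c = -113848 (c = -187 + 657*((-3 + 8*5) - 210) = -187 + 657*((-3 + 40) - 210) = -187 + 657*(37 - 210) = -187 + 657*(-173) = -187 - 113661 = -113848)
A(184 - 1*(-124), -527) + c = 202/5 - 113848 = -569038/5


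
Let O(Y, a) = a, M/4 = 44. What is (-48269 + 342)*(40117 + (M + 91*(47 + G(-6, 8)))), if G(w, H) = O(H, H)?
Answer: -2170997246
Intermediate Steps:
M = 176 (M = 4*44 = 176)
G(w, H) = H
(-48269 + 342)*(40117 + (M + 91*(47 + G(-6, 8)))) = (-48269 + 342)*(40117 + (176 + 91*(47 + 8))) = -47927*(40117 + (176 + 91*55)) = -47927*(40117 + (176 + 5005)) = -47927*(40117 + 5181) = -47927*45298 = -2170997246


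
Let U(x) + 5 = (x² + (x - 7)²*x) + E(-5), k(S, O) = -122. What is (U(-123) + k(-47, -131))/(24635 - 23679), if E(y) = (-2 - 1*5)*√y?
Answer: -1031849/478 - 7*I*√5/956 ≈ -2158.7 - 0.016373*I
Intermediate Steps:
E(y) = -7*√y (E(y) = (-2 - 5)*√y = -7*√y)
U(x) = -5 + x² + x*(-7 + x)² - 7*I*√5 (U(x) = -5 + ((x² + (x - 7)²*x) - 7*I*√5) = -5 + ((x² + (-7 + x)²*x) - 7*I*√5) = -5 + ((x² + x*(-7 + x)²) - 7*I*√5) = -5 + (x² + x*(-7 + x)² - 7*I*√5) = -5 + x² + x*(-7 + x)² - 7*I*√5)
(U(-123) + k(-47, -131))/(24635 - 23679) = ((-5 + (-123)² - 123*(-7 - 123)² - 7*I*√5) - 122)/(24635 - 23679) = ((-5 + 15129 - 123*(-130)² - 7*I*√5) - 122)/956 = ((-5 + 15129 - 123*16900 - 7*I*√5) - 122)*(1/956) = ((-5 + 15129 - 2078700 - 7*I*√5) - 122)*(1/956) = ((-2063576 - 7*I*√5) - 122)*(1/956) = (-2063698 - 7*I*√5)*(1/956) = -1031849/478 - 7*I*√5/956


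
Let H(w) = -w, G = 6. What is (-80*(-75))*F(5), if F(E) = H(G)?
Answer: -36000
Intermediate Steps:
F(E) = -6 (F(E) = -1*6 = -6)
(-80*(-75))*F(5) = -80*(-75)*(-6) = 6000*(-6) = -36000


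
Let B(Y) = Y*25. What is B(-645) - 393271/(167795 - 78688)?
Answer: -1437243646/89107 ≈ -16129.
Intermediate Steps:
B(Y) = 25*Y
B(-645) - 393271/(167795 - 78688) = 25*(-645) - 393271/(167795 - 78688) = -16125 - 393271/89107 = -1437243646/89107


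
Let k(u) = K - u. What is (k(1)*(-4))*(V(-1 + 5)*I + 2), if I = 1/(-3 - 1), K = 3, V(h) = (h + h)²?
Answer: 112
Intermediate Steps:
V(h) = 4*h² (V(h) = (2*h)² = 4*h²)
I = -¼ (I = 1/(-4) = -¼ ≈ -0.25000)
k(u) = 3 - u
(k(1)*(-4))*(V(-1 + 5)*I + 2) = ((3 - 1*1)*(-4))*((4*(-1 + 5)²)*(-¼) + 2) = ((3 - 1)*(-4))*((4*4²)*(-¼) + 2) = (2*(-4))*((4*16)*(-¼) + 2) = -8*(64*(-¼) + 2) = -8*(-16 + 2) = -8*(-14) = 112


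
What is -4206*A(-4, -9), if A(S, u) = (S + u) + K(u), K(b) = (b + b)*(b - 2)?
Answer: -778110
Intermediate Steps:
K(b) = 2*b*(-2 + b) (K(b) = (2*b)*(-2 + b) = 2*b*(-2 + b))
A(S, u) = S + u + 2*u*(-2 + u) (A(S, u) = (S + u) + 2*u*(-2 + u) = S + u + 2*u*(-2 + u))
-4206*A(-4, -9) = -4206*(-4 - 9 + 2*(-9)*(-2 - 9)) = -4206*(-4 - 9 + 2*(-9)*(-11)) = -4206*(-4 - 9 + 198) = -4206*185 = -778110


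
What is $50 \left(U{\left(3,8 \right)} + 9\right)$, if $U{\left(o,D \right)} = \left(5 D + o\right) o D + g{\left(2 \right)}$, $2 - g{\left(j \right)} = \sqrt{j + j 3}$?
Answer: $52150 - 100 \sqrt{2} \approx 52009.0$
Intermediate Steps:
$g{\left(j \right)} = 2 - 2 \sqrt{j}$ ($g{\left(j \right)} = 2 - \sqrt{j + j 3} = 2 - \sqrt{j + 3 j} = 2 - \sqrt{4 j} = 2 - 2 \sqrt{j}$)
$U{\left(o,D \right)} = 2 - 2 \sqrt{2} + D o \left(o + 5 D\right)$ ($U{\left(o,D \right)} = \left(5 D + o\right) o D + \left(2 - 2 \sqrt{2}\right) = \left(o + 5 D\right) o D + \left(2 - 2 \sqrt{2}\right) = o \left(o + 5 D\right) D + \left(2 - 2 \sqrt{2}\right) = D o \left(o + 5 D\right) + \left(2 - 2 \sqrt{2}\right) = 2 - 2 \sqrt{2} + D o \left(o + 5 D\right)$)
$50 \left(U{\left(3,8 \right)} + 9\right) = 50 \left(\left(2 - 2 \sqrt{2} + 8 \cdot 3^{2} + 5 \cdot 3 \cdot 8^{2}\right) + 9\right) = 50 \left(\left(2 - 2 \sqrt{2} + 8 \cdot 9 + 5 \cdot 3 \cdot 64\right) + 9\right) = 50 \left(\left(2 - 2 \sqrt{2} + 72 + 960\right) + 9\right) = 50 \left(\left(1034 - 2 \sqrt{2}\right) + 9\right) = 50 \left(1043 - 2 \sqrt{2}\right) = 52150 - 100 \sqrt{2}$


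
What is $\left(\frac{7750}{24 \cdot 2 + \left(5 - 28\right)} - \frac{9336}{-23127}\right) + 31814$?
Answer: $\frac{247647028}{7709} \approx 32124.0$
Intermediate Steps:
$\left(\frac{7750}{24 \cdot 2 + \left(5 - 28\right)} - \frac{9336}{-23127}\right) + 31814 = \left(\frac{7750}{48 - 23} - - \frac{3112}{7709}\right) + 31814 = \left(\frac{7750}{25} + \frac{3112}{7709}\right) + 31814 = \left(7750 \cdot \frac{1}{25} + \frac{3112}{7709}\right) + 31814 = \left(310 + \frac{3112}{7709}\right) + 31814 = \frac{2392902}{7709} + 31814 = \frac{247647028}{7709}$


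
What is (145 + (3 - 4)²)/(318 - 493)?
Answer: -146/175 ≈ -0.83429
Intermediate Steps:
(145 + (3 - 4)²)/(318 - 493) = (145 + (-1)²)/(-175) = (145 + 1)*(-1/175) = 146*(-1/175) = -146/175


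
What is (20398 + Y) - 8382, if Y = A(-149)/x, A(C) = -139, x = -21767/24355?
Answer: 264937617/21767 ≈ 12172.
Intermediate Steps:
x = -21767/24355 (x = -21767*1/24355 = -21767/24355 ≈ -0.89374)
Y = 3385345/21767 (Y = -139/(-21767/24355) = -139*(-24355/21767) = 3385345/21767 ≈ 155.53)
(20398 + Y) - 8382 = (20398 + 3385345/21767) - 8382 = 447388611/21767 - 8382 = 264937617/21767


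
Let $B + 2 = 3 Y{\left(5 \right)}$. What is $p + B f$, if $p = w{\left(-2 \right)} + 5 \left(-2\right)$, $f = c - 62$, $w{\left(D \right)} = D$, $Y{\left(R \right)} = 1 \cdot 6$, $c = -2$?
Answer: $-1036$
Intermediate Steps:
$Y{\left(R \right)} = 6$
$B = 16$ ($B = -2 + 3 \cdot 6 = -2 + 18 = 16$)
$f = -64$ ($f = -2 - 62 = -64$)
$p = -12$ ($p = -2 + 5 \left(-2\right) = -2 - 10 = -12$)
$p + B f = -12 + 16 \left(-64\right) = -12 - 1024 = -1036$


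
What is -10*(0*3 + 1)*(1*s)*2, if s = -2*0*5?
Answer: 0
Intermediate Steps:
s = 0 (s = 0*5 = 0)
-10*(0*3 + 1)*(1*s)*2 = -10*(0*3 + 1)*(1*0)*2 = -10*(0 + 1)*0*2 = -10*0 = 0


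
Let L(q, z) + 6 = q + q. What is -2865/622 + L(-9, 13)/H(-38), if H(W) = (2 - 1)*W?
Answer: -46971/11818 ≈ -3.9745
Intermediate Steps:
H(W) = W (H(W) = 1*W = W)
L(q, z) = -6 + 2*q (L(q, z) = -6 + (q + q) = -6 + 2*q)
-2865/622 + L(-9, 13)/H(-38) = -2865/622 + (-6 + 2*(-9))/(-38) = -2865*1/622 + (-6 - 18)*(-1/38) = -2865/622 - 24*(-1/38) = -2865/622 + 12/19 = -46971/11818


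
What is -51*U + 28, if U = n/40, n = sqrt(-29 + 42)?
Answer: 28 - 51*sqrt(13)/40 ≈ 23.403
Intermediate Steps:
n = sqrt(13) ≈ 3.6056
U = sqrt(13)/40 ≈ 0.090139
-51*U + 28 = -51*sqrt(13)/40 + 28 = 28 - 51*sqrt(13)/40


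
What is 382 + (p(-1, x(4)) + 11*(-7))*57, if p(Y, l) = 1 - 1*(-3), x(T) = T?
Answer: -3779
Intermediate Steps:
p(Y, l) = 4 (p(Y, l) = 1 + 3 = 4)
382 + (p(-1, x(4)) + 11*(-7))*57 = 382 + (4 + 11*(-7))*57 = 382 + (4 - 77)*57 = 382 - 73*57 = 382 - 4161 = -3779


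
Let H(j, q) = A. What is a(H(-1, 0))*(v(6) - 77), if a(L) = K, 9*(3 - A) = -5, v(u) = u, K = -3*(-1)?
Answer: -213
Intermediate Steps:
K = 3
A = 32/9 (A = 3 - 1/9*(-5) = 3 + 5/9 = 32/9 ≈ 3.5556)
H(j, q) = 32/9
a(L) = 3
a(H(-1, 0))*(v(6) - 77) = 3*(6 - 77) = 3*(-71) = -213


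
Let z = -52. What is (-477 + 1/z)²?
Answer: 615288025/2704 ≈ 2.2755e+5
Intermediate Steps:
(-477 + 1/z)² = (-477 + 1/(-52))² = (-477 - 1/52)² = (-24805/52)² = 615288025/2704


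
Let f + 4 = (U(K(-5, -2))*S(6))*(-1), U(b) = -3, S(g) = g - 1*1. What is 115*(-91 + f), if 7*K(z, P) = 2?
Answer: -9200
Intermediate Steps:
S(g) = -1 + g (S(g) = g - 1 = -1 + g)
K(z, P) = 2/7 (K(z, P) = (⅐)*2 = 2/7)
f = 11 (f = -4 - 3*(-1 + 6)*(-1) = -4 - 3*5*(-1) = -4 - 15*(-1) = -4 + 15 = 11)
115*(-91 + f) = 115*(-91 + 11) = 115*(-80) = -9200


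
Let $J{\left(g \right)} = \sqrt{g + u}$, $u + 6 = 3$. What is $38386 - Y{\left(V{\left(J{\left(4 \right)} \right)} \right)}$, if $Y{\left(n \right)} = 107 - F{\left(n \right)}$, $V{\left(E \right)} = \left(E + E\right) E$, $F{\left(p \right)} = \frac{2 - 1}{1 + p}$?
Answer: $\frac{114838}{3} \approx 38279.0$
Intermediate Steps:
$u = -3$ ($u = -6 + 3 = -3$)
$F{\left(p \right)} = \frac{1}{1 + p}$ ($F{\left(p \right)} = 1 \frac{1}{1 + p} = \frac{1}{1 + p}$)
$J{\left(g \right)} = \sqrt{-3 + g}$ ($J{\left(g \right)} = \sqrt{g - 3} = \sqrt{-3 + g}$)
$V{\left(E \right)} = 2 E^{2}$ ($V{\left(E \right)} = 2 E E = 2 E^{2}$)
$Y{\left(n \right)} = 107 - \frac{1}{1 + n}$
$38386 - Y{\left(V{\left(J{\left(4 \right)} \right)} \right)} = 38386 - \frac{106 + 107 \cdot 2 \left(\sqrt{-3 + 4}\right)^{2}}{1 + 2 \left(\sqrt{-3 + 4}\right)^{2}} = 38386 - \frac{106 + 107 \cdot 2 \left(\sqrt{1}\right)^{2}}{1 + 2 \left(\sqrt{1}\right)^{2}} = 38386 - \frac{106 + 107 \cdot 2 \cdot 1^{2}}{1 + 2 \cdot 1^{2}} = 38386 - \frac{106 + 107 \cdot 2 \cdot 1}{1 + 2 \cdot 1} = 38386 - \frac{106 + 107 \cdot 2}{1 + 2} = 38386 - \frac{106 + 214}{3} = 38386 - \frac{1}{3} \cdot 320 = 38386 - \frac{320}{3} = \frac{114838}{3}$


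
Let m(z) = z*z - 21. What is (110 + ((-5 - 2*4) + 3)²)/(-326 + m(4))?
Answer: -210/331 ≈ -0.63444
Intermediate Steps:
m(z) = -21 + z² (m(z) = z² - 21 = -21 + z²)
(110 + ((-5 - 2*4) + 3)²)/(-326 + m(4)) = (110 + ((-5 - 2*4) + 3)²)/(-326 + (-21 + 4²)) = (110 + ((-5 - 8) + 3)²)/(-326 + (-21 + 16)) = (110 + (-13 + 3)²)/(-326 - 5) = (110 + (-10)²)/(-331) = (110 + 100)*(-1/331) = 210*(-1/331) = -210/331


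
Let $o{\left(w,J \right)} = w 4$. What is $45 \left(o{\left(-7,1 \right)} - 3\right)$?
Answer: $-1395$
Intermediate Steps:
$o{\left(w,J \right)} = 4 w$
$45 \left(o{\left(-7,1 \right)} - 3\right) = 45 \left(4 \left(-7\right) - 3\right) = 45 \left(-28 - 3\right) = 45 \left(-31\right) = -1395$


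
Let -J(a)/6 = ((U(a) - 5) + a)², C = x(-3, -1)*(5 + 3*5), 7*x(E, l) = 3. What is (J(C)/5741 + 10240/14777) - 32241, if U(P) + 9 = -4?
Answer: -19145745461275/593843299 ≈ -32240.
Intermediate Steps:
x(E, l) = 3/7 (x(E, l) = (⅐)*3 = 3/7)
U(P) = -13 (U(P) = -9 - 4 = -13)
C = 60/7 (C = 3*(5 + 3*5)/7 = 3*(5 + 15)/7 = (3/7)*20 = 60/7 ≈ 8.5714)
J(a) = -6*(-18 + a)² (J(a) = -6*((-13 - 5) + a)² = -6*(-18 + a)²)
(J(C)/5741 + 10240/14777) - 32241 = (-6*(-18 + 60/7)²/5741 + 10240/14777) - 32241 = (-6*(-66/7)²*(1/5741) + 10240*(1/14777)) - 32241 = (-6*4356/49*(1/5741) + 10240/14777) - 32241 = (-26136/49*1/5741 + 10240/14777) - 32241 = (-26136/281309 + 10240/14777) - 32241 = 356341784/593843299 - 32241 = -19145745461275/593843299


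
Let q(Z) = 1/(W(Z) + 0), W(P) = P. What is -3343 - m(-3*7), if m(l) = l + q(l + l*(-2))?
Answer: -69763/21 ≈ -3322.0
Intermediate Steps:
q(Z) = 1/Z (q(Z) = 1/(Z + 0) = 1/Z)
m(l) = l - 1/l (m(l) = l + 1/(l + l*(-2)) = l + 1/(l - 2*l) = l + 1/(-l) = l - 1/l)
-3343 - m(-3*7) = -3343 - (-3*7 - 1/((-3*7))) = -3343 - (-21 - 1/(-21)) = -3343 - (-21 - 1*(-1/21)) = -3343 - (-21 + 1/21) = -3343 - 1*(-440/21) = -3343 + 440/21 = -69763/21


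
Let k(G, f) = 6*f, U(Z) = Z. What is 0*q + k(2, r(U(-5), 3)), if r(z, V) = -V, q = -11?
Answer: -18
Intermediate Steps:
0*q + k(2, r(U(-5), 3)) = 0*(-11) + 6*(-1*3) = 0 + 6*(-3) = 0 - 18 = -18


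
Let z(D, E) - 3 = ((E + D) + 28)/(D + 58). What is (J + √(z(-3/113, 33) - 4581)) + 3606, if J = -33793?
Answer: -30187 + 2*I*√49105621247/6551 ≈ -30187.0 + 67.653*I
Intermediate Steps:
z(D, E) = 3 + (28 + D + E)/(58 + D) (z(D, E) = 3 + ((E + D) + 28)/(D + 58) = 3 + ((D + E) + 28)/(58 + D) = 3 + (28 + D + E)/(58 + D))
(J + √(z(-3/113, 33) - 4581)) + 3606 = (-33793 + √((202 + 33 + 4*(-3/113))/(58 - 3/113) - 4581)) + 3606 = (-33793 + √((202 + 33 - 12/113)/(6551/113) - 4581)) + 3606 = (-33793 + √((113/6551)*(26543/113) - 4581)) + 3606 = (-33793 + √(26543/6551 - 4581)) + 3606 = (-33793 + √(-29983588/6551)) + 3606 = (-33793 + 2*I*√49105621247/6551) + 3606 = -30187 + 2*I*√49105621247/6551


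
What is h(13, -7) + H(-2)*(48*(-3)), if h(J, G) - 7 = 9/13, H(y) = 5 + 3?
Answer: -14876/13 ≈ -1144.3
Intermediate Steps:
H(y) = 8
h(J, G) = 100/13 (h(J, G) = 7 + 9/13 = 100/13)
h(13, -7) + H(-2)*(48*(-3)) = 100/13 + 8*(48*(-3)) = 100/13 + 8*(-144) = 100/13 - 1152 = -14876/13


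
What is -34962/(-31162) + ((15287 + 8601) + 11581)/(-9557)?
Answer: -385576572/148907617 ≈ -2.5894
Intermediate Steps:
-34962/(-31162) + ((15287 + 8601) + 11581)/(-9557) = -34962*(-1/31162) + (23888 + 11581)*(-1/9557) = 17481/15581 + 35469*(-1/9557) = 17481/15581 - 35469/9557 = -385576572/148907617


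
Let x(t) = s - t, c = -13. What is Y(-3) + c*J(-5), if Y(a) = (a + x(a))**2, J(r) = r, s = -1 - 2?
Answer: 74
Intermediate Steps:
s = -3
x(t) = -3 - t
Y(a) = 9 (Y(a) = (a + (-3 - a))**2 = (-3)**2 = 9)
Y(-3) + c*J(-5) = 9 - 13*(-5) = 9 + 65 = 74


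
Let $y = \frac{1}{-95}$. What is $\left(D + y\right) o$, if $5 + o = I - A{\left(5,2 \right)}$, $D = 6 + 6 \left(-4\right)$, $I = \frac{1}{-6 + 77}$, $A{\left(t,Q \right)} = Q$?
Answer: $\frac{848656}{6745} \approx 125.82$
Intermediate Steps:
$I = \frac{1}{71} \approx 0.014085$
$D = -18$ ($D = 6 - 24 = -18$)
$o = - \frac{496}{71}$ ($o = -5 + \left(\frac{1}{71} - 2\right) = -5 - \frac{141}{71} = - \frac{496}{71} \approx -6.9859$)
$y = - \frac{1}{95} \approx -0.010526$
$\left(D + y\right) o = \left(-18 - \frac{1}{95}\right) \left(- \frac{496}{71}\right) = \left(- \frac{1711}{95}\right) \left(- \frac{496}{71}\right) = \frac{848656}{6745}$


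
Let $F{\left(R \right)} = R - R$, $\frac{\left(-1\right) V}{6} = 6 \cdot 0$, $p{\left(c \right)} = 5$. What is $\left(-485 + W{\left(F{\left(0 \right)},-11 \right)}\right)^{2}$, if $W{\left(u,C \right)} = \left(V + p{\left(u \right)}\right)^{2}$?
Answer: $211600$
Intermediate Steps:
$V = 0$ ($V = - 6 \cdot 6 \cdot 0 = \left(-6\right) 0 = 0$)
$F{\left(R \right)} = 0$
$W{\left(u,C \right)} = 25$ ($W{\left(u,C \right)} = \left(0 + 5\right)^{2} = 5^{2} = 25$)
$\left(-485 + W{\left(F{\left(0 \right)},-11 \right)}\right)^{2} = \left(-485 + 25\right)^{2} = \left(-460\right)^{2} = 211600$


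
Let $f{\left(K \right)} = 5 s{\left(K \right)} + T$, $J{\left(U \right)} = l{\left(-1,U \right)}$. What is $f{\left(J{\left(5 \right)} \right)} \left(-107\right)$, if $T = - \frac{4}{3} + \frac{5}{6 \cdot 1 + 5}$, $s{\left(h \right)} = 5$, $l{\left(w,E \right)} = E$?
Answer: $- \frac{85172}{33} \approx -2581.0$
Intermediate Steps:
$J{\left(U \right)} = U$
$T = - \frac{29}{33}$ ($T = \left(-4\right) \frac{1}{3} + \frac{5}{6 + 5} = - \frac{4}{3} + \frac{5}{11} = - \frac{29}{33} \approx -0.87879$)
$f{\left(K \right)} = \frac{796}{33}$ ($f{\left(K \right)} = 5 \cdot 5 - \frac{29}{33} = 25 - \frac{29}{33} = \frac{796}{33}$)
$f{\left(J{\left(5 \right)} \right)} \left(-107\right) = \frac{796}{33} \left(-107\right) = - \frac{85172}{33}$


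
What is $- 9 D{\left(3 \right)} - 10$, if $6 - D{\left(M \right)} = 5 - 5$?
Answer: $-64$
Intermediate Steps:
$D{\left(M \right)} = 6$ ($D{\left(M \right)} = 6 - \left(5 - 5\right) = 6 - 0 = 6 + 0 = 6$)
$- 9 D{\left(3 \right)} - 10 = \left(-9\right) 6 - 10 = -54 - 10 = -64$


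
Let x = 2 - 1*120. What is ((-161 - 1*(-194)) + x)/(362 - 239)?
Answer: -85/123 ≈ -0.69106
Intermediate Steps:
x = -118 (x = 2 - 120 = -118)
((-161 - 1*(-194)) + x)/(362 - 239) = ((-161 - 1*(-194)) - 118)/(362 - 239) = ((-161 + 194) - 118)/123 = (33 - 118)*(1/123) = -85*1/123 = -85/123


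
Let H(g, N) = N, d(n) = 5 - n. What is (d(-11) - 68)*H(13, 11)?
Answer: -572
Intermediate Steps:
(d(-11) - 68)*H(13, 11) = ((5 - 1*(-11)) - 68)*11 = ((5 + 11) - 68)*11 = (16 - 68)*11 = -52*11 = -572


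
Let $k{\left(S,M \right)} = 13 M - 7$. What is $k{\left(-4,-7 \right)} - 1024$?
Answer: $-1122$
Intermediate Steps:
$k{\left(S,M \right)} = -7 + 13 M$
$k{\left(-4,-7 \right)} - 1024 = \left(-7 + 13 \left(-7\right)\right) - 1024 = \left(-7 - 91\right) - 1024 = -98 - 1024 = -1122$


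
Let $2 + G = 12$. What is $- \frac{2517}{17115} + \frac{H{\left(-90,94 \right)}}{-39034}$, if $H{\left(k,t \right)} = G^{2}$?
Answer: $- \frac{16660013}{111344485} \approx -0.14963$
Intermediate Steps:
$G = 10$ ($G = -2 + 12 = 10$)
$H{\left(k,t \right)} = 100$ ($H{\left(k,t \right)} = 10^{2} = 100$)
$- \frac{2517}{17115} + \frac{H{\left(-90,94 \right)}}{-39034} = - \frac{2517}{17115} + \frac{100}{-39034} = \left(-2517\right) \frac{1}{17115} + 100 \left(- \frac{1}{39034}\right) = - \frac{839}{5705} - \frac{50}{19517} = - \frac{16660013}{111344485}$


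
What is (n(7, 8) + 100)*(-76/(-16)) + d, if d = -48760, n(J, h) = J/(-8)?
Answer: -1545253/32 ≈ -48289.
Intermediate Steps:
n(J, h) = -J/8 (n(J, h) = J*(-⅛) = -J/8)
(n(7, 8) + 100)*(-76/(-16)) + d = (-⅛*7 + 100)*(-76/(-16)) - 48760 = (-7/8 + 100)*(-76*(-1/16)) - 48760 = (793/8)*(19/4) - 48760 = 15067/32 - 48760 = -1545253/32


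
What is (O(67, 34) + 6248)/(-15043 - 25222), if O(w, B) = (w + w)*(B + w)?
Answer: -19782/40265 ≈ -0.49130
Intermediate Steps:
O(w, B) = 2*w*(B + w) (O(w, B) = (2*w)*(B + w) = 2*w*(B + w))
(O(67, 34) + 6248)/(-15043 - 25222) = (2*67*(34 + 67) + 6248)/(-15043 - 25222) = (2*67*101 + 6248)/(-40265) = (13534 + 6248)*(-1/40265) = 19782*(-1/40265) = -19782/40265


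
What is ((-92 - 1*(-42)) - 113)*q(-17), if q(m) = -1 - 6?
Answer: 1141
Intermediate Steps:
q(m) = -7
((-92 - 1*(-42)) - 113)*q(-17) = ((-92 - 1*(-42)) - 113)*(-7) = ((-92 + 42) - 113)*(-7) = (-50 - 113)*(-7) = -163*(-7) = 1141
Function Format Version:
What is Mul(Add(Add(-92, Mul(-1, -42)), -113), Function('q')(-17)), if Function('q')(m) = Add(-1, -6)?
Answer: 1141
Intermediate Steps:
Function('q')(m) = -7
Mul(Add(Add(-92, Mul(-1, -42)), -113), Function('q')(-17)) = Mul(Add(Add(-92, Mul(-1, -42)), -113), -7) = Mul(Add(Add(-92, 42), -113), -7) = Mul(Add(-50, -113), -7) = Mul(-163, -7) = 1141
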